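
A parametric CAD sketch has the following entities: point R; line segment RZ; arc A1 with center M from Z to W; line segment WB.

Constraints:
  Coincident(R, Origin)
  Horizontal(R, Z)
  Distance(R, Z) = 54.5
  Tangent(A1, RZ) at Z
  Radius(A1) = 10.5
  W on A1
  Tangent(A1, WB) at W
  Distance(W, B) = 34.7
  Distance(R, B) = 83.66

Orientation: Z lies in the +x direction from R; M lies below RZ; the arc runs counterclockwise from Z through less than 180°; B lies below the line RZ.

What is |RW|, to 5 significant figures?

50.583

Checks: |MW| = 10.50 ✓; ∠(MW, WB) = 90.00° ✓; |WB| = 34.70 ✓; |RB| = 83.66 ✓.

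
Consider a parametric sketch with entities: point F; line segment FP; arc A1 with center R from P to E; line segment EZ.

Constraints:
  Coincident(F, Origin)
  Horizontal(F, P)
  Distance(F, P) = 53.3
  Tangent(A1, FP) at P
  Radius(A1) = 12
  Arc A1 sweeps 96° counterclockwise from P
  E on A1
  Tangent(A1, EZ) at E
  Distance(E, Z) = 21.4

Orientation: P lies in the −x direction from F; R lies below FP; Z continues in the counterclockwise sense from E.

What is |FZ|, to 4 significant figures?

71.84

F is at the origin; FP is horizontal with |FP| = 53.3 and P on the −x side, so P = (-53.30, 0.000). A1 meets FP tangentially, so RP is at right angles to FP, so R = P + (0, -12) = (-53.30, -12.00). On A1, P sits at bearing 90° from R; a 96° counterclockwise sweep puts E at bearing 186°, so E = R + 12.0·(cos 186°, sin 186°) = (-65.23, -13.25). Since A1 is tangent to EZ there, RE ⟂ EZ, so EZ runs along (−sin 186°, cos 186°); with |EZ| = 21.4, Z = (-63.00, -34.54). Then |FZ| = |Z − F| = 71.84.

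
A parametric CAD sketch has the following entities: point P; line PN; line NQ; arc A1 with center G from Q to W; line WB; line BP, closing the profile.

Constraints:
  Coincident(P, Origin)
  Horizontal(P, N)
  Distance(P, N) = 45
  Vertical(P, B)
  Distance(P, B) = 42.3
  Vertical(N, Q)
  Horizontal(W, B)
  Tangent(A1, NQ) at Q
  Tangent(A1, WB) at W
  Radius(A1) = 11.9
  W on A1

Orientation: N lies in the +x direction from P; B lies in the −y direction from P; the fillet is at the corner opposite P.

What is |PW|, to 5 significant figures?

53.711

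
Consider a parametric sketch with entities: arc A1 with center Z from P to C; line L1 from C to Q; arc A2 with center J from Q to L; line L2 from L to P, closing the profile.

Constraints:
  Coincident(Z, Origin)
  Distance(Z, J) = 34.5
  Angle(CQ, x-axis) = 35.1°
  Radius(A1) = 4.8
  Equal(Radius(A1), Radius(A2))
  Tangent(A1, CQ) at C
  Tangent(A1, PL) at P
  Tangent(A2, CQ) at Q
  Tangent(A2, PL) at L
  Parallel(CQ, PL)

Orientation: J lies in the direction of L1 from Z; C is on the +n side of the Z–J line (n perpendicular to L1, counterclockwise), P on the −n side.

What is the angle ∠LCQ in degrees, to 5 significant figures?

15.550°

The slot axis is L1's direction at 35.1°, so u = (cos 35.1°, sin 35.1°) = (0.81815, 0.57501) and n = (−sin 35.1°, cos 35.1°) = (-0.57501, 0.81815). Z is at the origin and J lies 34.5 along u from Z, so J = 34.5·u = (28.226, 19.838). Tangency of A1 to both parallel lines with radius 4.8 puts C and P at Z ± 4.8·n: C = (-2.7600, 3.9271), P = (2.7600, -3.9271). Equal radii place Q and L the same way about J: Q = J + 4.8·n = (25.466, 23.765), L = J − 4.8·n = (30.986, 15.911). Then cos ∠LCQ = CL·CQ / (|CL||CQ|), giving 15.550°.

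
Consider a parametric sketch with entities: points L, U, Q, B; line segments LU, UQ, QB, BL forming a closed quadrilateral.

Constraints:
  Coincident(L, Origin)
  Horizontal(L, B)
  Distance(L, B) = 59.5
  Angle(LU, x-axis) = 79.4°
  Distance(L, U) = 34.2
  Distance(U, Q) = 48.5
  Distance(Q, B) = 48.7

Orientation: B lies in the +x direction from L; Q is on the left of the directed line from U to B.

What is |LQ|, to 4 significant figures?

71.31

L is at the origin; L and B share the same y with |LB| = 59.5 and B in +x, so B = (59.5, 0). LU runs at 79.4° with |LU| = 34.2, so U = (6.291, 33.62). Q is determined by |UQ| = 48.5 and |QB| = 48.7 together: it lies at the intersection of circle(U, 48.5) and circle(B, 48.7). With |UB| = 62.94, the foot of the radical line on UB is 31.31 from U and the perpendicular offset is √(48.5² − 31.31²) = 37.04. Taking the left-of-UB solution: Q = (52.55, 48.20).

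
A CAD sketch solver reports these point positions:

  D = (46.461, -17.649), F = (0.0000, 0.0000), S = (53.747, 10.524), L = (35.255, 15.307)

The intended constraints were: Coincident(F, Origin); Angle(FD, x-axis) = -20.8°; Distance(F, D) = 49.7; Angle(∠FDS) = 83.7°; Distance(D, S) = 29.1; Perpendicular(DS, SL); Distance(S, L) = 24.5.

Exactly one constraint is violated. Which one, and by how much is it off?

Distance(S, L) = 24.5 — off by 5.40.

F = (0.00, 0.00) ✓; FD at -20.80° ✓; |FD| = 49.70 ✓; ∠FDS = 83.70° ✓; |DS| = 29.10 ✓; ∠(DS, SL) = 90.00° ✓; |SL| = 19.10 ✗.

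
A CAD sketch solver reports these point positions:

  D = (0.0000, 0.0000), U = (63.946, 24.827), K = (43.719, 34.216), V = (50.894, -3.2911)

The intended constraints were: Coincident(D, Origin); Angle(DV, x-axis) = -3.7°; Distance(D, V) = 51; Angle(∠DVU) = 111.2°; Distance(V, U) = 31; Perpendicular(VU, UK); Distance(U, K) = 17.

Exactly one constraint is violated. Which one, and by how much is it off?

Distance(U, K) = 17 — off by 5.30.

D = (0.00, 0.00) ✓; DV at -3.700° ✓; |DV| = 51.00 ✓; ∠DVU = 111.2° ✓; |VU| = 31.00 ✓; ∠(VU, UK) = 90.00° ✓; |UK| = 22.30 ✗.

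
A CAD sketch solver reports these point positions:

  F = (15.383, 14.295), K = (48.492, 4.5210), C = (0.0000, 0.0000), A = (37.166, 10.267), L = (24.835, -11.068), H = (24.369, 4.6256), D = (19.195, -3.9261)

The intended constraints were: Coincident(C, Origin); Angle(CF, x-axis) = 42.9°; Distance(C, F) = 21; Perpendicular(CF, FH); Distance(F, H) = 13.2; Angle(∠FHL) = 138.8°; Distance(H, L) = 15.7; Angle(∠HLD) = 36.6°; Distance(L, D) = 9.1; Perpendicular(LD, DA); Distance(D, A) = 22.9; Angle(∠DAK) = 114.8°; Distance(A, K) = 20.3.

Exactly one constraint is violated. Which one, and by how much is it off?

Distance(A, K) = 20.3 — off by 7.60.

C = (0.00, 0.00) ✓; CF at 42.90° ✓; |CF| = 21.00 ✓; ∠(CF, FH) = 90.00° ✓; |FH| = 13.20 ✓; ∠FHL = 138.8° ✓; |HL| = 15.70 ✓; ∠HLD = 36.60° ✓; |LD| = 9.100 ✓; ∠(LD, DA) = 90.00° ✓; |DA| = 22.90 ✓; ∠DAK = 114.8° ✓; |AK| = 12.70 ✗.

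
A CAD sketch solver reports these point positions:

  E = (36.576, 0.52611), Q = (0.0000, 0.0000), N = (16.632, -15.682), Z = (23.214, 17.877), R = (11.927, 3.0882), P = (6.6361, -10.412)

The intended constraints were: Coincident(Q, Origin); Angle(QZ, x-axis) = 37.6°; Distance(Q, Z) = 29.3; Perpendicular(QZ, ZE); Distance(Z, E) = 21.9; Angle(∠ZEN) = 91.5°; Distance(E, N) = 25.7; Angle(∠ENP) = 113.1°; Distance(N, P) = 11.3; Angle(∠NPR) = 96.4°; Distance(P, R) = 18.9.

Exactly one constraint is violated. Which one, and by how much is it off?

Distance(P, R) = 18.9 — off by 4.40.

Q = (0.00, 0.00) ✓; QZ at 37.60° ✓; |QZ| = 29.30 ✓; ∠(QZ, ZE) = 90.00° ✓; |ZE| = 21.90 ✓; ∠ZEN = 91.50° ✓; |EN| = 25.70 ✓; ∠ENP = 113.1° ✓; |NP| = 11.30 ✓; ∠NPR = 96.40° ✓; |PR| = 14.50 ✗.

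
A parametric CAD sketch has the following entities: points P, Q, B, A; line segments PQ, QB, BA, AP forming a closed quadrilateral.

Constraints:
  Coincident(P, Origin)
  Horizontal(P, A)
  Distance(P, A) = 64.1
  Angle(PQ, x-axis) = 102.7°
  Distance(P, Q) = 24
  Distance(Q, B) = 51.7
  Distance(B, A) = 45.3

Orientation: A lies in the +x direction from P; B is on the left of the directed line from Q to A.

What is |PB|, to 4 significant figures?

59.40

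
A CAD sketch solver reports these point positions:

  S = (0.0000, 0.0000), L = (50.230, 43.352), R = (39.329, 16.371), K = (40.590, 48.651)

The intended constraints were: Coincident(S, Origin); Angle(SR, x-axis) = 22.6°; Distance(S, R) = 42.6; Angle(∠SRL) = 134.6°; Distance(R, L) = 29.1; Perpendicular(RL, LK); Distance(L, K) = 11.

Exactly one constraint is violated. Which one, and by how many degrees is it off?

Perpendicular(RL, LK) — off by 6.80°.

S = (0.00, 0.00) ✓; SR at 22.60° ✓; |SR| = 42.60 ✓; ∠SRL = 134.6° ✓; |RL| = 29.10 ✓; ∠(RL, LK) = 83.20° ✗; |LK| = 11.00 ✓.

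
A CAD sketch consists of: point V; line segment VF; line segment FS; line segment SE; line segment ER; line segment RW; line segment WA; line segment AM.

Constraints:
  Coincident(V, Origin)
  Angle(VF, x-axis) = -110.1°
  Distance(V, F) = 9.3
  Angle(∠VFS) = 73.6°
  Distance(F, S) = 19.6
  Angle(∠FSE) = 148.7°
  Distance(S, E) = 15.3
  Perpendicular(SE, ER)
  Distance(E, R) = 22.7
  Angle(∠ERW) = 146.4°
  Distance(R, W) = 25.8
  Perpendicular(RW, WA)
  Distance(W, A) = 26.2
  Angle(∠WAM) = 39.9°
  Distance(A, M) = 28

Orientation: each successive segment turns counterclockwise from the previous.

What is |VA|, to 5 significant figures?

17.176

V is at the origin; VF runs at -110.1° with length 9.3, so F = (-3.1960, -8.7336). ∠VFS = 73.6° gives FS at -3.7000° from the x-axis; with |FS| = 19.6, S = (16.363, -9.9984). ∠FSE = 148.7° gives SE at 27.600° from the x-axis; with |SE| = 15.3, E = (29.922, -2.9100). SE ⟂ ER, so ER runs at 117.60°; with |ER| = 22.7, R = (19.405, 17.207). ∠ERW = 146.4° gives RW at 151.20° from the x-axis; with |RW| = 25.8, W = (-3.2035, 29.636). The perpendicularity gives WA at right angles to RW, so WA runs at -118.80°; with |WA| = 26.2, A = (-15.825, 6.6769). Then |VA| = |A − V| = 17.176.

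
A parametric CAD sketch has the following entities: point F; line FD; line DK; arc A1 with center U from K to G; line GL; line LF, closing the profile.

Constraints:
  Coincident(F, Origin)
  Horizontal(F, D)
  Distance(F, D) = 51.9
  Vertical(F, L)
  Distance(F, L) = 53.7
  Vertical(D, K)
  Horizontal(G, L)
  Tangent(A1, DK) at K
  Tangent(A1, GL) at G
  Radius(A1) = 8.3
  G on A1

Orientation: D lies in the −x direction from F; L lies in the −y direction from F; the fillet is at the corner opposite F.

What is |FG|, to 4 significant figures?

69.17

F is at the origin; F and D share the same y with |FD| = 51.9 and D on the −x side, so D = (-51.90, 0.000). F and L share the same x with |FL| = 53.7 and L on the −y side, so L = (0.000, -53.70). The virtual corner opposite F is at (-51.90, -53.70). Tangency of A1 to DK means the radius UK is perpendicular to DK and tangency of A1 to GL means the radius UG is perpendicular to GL, with radius 8.3, so the center U sits 8.3 in from both sides at U = (-43.60, -45.40). That places the tangent points at K = (-51.90, -45.40) on DK and G = (-43.60, -53.70) on GL. Then |FG| = |G − F| = 69.17.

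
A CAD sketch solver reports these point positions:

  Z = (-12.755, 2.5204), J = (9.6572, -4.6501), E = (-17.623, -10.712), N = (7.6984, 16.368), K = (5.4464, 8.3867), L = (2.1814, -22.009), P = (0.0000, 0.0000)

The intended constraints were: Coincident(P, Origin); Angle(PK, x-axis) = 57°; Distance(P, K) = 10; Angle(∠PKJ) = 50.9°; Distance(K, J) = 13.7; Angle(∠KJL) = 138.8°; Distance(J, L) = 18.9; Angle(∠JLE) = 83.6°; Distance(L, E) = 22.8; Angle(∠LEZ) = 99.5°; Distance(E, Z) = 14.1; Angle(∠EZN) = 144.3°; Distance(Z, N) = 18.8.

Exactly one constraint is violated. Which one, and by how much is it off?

Distance(Z, N) = 18.8 — off by 5.90.

P = (0.00, 0.00) ✓; PK at 57.00° ✓; |PK| = 10.00 ✓; ∠PKJ = 50.90° ✓; |KJ| = 13.70 ✓; ∠KJL = 138.8° ✓; |JL| = 18.90 ✓; ∠JLE = 83.60° ✓; |LE| = 22.80 ✓; ∠LEZ = 99.50° ✓; |EZ| = 14.10 ✓; ∠EZN = 144.3° ✓; |ZN| = 24.70 ✗.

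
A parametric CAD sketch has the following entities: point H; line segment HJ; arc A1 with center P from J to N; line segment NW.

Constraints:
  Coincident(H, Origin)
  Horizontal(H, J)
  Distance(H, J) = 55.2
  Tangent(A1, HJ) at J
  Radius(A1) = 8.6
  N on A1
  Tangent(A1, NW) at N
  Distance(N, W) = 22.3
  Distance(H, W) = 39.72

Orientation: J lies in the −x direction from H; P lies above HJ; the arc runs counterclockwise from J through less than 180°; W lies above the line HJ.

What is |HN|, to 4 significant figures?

48.72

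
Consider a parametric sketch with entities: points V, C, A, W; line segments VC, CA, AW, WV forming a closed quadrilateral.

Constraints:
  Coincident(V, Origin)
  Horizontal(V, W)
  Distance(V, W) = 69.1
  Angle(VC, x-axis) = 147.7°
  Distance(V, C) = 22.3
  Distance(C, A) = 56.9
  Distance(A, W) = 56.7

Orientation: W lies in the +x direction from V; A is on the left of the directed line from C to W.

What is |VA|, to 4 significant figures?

50.87

V is at the origin; VW is horizontal with |VW| = 69.1 and W in +x, so W = (69.1, 0). VC runs at 147.7° with |VC| = 22.3, so C = (-18.85, 11.92). A is determined by |CA| = 56.9 and |AW| = 56.7 together: it lies at the intersection of circle(C, 56.9) and circle(W, 56.7). With |CW| = 88.75, the foot of the radical line on CW is 44.50 from C and the perpendicular offset is √(56.9² − 44.50²) = 35.45. Taking the left-of-CW solution: A = (30.01, 41.07).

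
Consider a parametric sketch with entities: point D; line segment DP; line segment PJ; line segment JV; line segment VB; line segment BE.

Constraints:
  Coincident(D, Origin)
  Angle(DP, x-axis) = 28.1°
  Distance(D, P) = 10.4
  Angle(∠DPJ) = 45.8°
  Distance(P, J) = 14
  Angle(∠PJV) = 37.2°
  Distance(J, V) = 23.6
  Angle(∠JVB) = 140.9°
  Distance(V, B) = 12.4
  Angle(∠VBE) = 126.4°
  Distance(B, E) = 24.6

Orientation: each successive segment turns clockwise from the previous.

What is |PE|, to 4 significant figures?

31.78

D is at the origin; DP runs at 28.1° with length 10.4, so P = (9.174, 4.899). ∠DPJ = 45.8° gives PJ at -106.1° from the x-axis; with |PJ| = 14.0, J = (5.292, -8.552). ∠PJV = 37.2° gives JV at 111.1° from the x-axis; with |JV| = 23.6, V = (-3.204, 13.47). ∠JVB = 140.9° gives VB at 72.00° from the x-axis; with |VB| = 12.4, B = (0.6276, 25.26). ∠VBE = 126.4° gives BE at 18.40° from the x-axis; with |BE| = 24.6, E = (23.97, 33.02). Then |PE| = |E − P| = 31.78.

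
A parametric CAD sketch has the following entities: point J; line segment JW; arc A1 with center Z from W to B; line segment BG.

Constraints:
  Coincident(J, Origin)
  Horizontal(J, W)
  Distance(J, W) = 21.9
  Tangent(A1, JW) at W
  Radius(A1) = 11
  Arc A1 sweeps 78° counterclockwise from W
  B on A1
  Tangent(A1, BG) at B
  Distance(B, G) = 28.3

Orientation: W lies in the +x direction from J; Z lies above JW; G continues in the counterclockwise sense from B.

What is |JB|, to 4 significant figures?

33.80

The tangent condition forces ZW to be normal to JW, so Z = W + (0, 11) = (21.90, 11.00). On A1, W sits at bearing -90° from Z; a 78° counterclockwise sweep puts B at bearing -12°, so B = Z + 11.0·(cos -12°, sin -12°) = (32.66, 8.713). Then |JB| = |B − J| = 33.80.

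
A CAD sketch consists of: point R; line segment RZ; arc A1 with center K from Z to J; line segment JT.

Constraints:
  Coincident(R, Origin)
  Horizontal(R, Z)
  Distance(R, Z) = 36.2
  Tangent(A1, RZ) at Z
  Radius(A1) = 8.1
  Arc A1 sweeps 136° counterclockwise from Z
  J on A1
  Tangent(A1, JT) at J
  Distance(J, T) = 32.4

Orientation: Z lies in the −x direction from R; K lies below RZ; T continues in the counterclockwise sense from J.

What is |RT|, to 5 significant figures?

40.871

On A1, Z sits at bearing 90° from K; a 136° counterclockwise sweep puts J at bearing 226°, so J = K + 8.1·(cos 226°, sin 226°) = (-41.827, -13.927). A1 meets JT tangentially, so KJ is at right angles to JT, so JT runs along (−sin 226°, cos 226°); with |JT| = 32.4, T = (-18.520, -36.434). Then |RT| = |T − R| = 40.871.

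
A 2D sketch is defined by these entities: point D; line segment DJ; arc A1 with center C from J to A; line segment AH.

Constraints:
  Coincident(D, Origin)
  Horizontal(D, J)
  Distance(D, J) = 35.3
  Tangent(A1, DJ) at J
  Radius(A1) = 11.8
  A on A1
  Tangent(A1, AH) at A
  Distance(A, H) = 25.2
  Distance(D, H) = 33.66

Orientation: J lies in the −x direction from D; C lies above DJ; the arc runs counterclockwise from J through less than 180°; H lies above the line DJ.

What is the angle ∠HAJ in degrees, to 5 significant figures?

146.55°

Checks: D.y = 0.00, J.y = 0.00 ✓; ∠(CJ, JD) = 90.00° ✓; |CJ| = 11.80 ✓; |CA| = 11.80 ✓; ∠(CA, AH) = 90.00° ✓; |AH| = 25.20 ✓; |DH| = 33.66 ✓.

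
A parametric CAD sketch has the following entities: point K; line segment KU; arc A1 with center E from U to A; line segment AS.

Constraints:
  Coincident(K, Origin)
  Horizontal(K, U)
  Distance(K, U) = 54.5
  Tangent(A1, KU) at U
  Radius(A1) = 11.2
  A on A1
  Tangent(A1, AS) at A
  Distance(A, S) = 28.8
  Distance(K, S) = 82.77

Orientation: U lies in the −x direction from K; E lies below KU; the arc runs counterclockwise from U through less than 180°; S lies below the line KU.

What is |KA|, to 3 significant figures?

65.3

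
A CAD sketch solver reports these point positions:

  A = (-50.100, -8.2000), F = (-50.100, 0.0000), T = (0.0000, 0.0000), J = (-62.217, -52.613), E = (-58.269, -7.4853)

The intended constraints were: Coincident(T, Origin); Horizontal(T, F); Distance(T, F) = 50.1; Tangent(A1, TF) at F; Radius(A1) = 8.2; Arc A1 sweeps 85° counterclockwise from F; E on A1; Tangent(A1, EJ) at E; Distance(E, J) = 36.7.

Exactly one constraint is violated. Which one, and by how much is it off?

Distance(E, J) = 36.7 — off by 8.60.

T = (0.00, 0.00) ✓; T.y = 0.00, F.y = 0.00 ✓; |TF| = 50.10 ✓; ∠(AF, FT) = 90.00° ✓; |AF| = 8.200 ✓; bearing(A→E) − bearing(A→F) = 85.00° ✓; |AE| = 8.200 ✓; ∠(AE, EJ) = 90.00° ✓; |EJ| = 45.30 ✗.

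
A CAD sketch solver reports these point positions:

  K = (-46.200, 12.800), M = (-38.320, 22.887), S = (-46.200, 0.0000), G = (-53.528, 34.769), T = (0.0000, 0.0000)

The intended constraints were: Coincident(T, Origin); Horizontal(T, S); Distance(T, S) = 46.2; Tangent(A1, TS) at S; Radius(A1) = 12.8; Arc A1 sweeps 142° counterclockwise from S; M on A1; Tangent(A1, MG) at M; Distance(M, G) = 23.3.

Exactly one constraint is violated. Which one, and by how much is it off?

Distance(M, G) = 23.3 — off by 4.00.

T = (0.00, 0.00) ✓; T.y = 0.00, S.y = 0.00 ✓; |TS| = 46.20 ✓; ∠(KS, ST) = 90.00° ✓; |KS| = 12.80 ✓; bearing(K→M) − bearing(K→S) = 142.0° ✓; |KM| = 12.80 ✓; ∠(KM, MG) = 90.00° ✓; |MG| = 19.30 ✗.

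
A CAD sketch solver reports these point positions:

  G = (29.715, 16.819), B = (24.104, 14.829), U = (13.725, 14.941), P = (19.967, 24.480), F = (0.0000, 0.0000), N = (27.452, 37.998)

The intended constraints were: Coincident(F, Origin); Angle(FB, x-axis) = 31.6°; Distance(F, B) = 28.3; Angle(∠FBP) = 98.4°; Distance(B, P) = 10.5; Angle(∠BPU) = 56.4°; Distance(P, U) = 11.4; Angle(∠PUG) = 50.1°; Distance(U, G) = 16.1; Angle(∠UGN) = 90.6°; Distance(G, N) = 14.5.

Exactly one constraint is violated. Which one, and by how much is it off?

Distance(G, N) = 14.5 — off by 6.80.

F = (0.00, 0.00) ✓; FB at 31.60° ✓; |FB| = 28.30 ✓; ∠FBP = 98.40° ✓; |BP| = 10.50 ✓; ∠BPU = 56.40° ✓; |PU| = 11.40 ✓; ∠PUG = 50.10° ✓; |UG| = 16.10 ✓; ∠UGN = 90.60° ✓; |GN| = 21.30 ✗.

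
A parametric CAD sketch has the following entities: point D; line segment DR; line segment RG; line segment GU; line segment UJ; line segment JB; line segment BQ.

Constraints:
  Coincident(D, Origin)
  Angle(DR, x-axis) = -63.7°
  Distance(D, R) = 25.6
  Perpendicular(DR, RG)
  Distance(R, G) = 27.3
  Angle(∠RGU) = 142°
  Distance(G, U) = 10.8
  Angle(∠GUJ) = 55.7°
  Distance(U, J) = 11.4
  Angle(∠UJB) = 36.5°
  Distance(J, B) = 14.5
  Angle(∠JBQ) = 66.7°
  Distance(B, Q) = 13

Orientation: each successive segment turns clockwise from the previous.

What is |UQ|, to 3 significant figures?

5.16

D is at the origin; DR runs at -63.7° with length 25.6, so R = (11.3, -23.0). DR is perpendicular to RG, so RG runs at -154°; with |RG| = 27.3, G = (-13.1, -35.0). ∠RGU = 142.0° gives GU at 168° from the x-axis; with |GU| = 10.8, U = (-23.7, -32.9). ∠GUJ = 55.7° gives UJ at 44.0° from the x-axis; with |UJ| = 11.4, J = (-15.5, -24.9). ∠UJB = 36.5° gives JB at -99.5° from the x-axis; with |JB| = 14.5, B = (-17.9, -39.2). ∠JBQ = 66.7° gives BQ at 147° from the x-axis; with |BQ| = 13.0, Q = (-28.8, -32.2). Then |UQ| = |Q − U| = 5.16.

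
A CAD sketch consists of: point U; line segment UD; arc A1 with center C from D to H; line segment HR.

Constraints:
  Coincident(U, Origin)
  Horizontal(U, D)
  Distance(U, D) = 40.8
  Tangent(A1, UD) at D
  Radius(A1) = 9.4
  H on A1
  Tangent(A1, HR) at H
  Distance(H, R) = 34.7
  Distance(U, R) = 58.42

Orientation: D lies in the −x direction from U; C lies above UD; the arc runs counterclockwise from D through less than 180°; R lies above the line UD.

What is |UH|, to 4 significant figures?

33.35

Checks: U.y = 0.00, D.y = 0.00 ✓; |CD| = 9.400 ✓; |CH| = 9.400 ✓; ∠(CH, HR) = 90.00° ✓; |HR| = 34.70 ✓; |UR| = 58.42 ✓.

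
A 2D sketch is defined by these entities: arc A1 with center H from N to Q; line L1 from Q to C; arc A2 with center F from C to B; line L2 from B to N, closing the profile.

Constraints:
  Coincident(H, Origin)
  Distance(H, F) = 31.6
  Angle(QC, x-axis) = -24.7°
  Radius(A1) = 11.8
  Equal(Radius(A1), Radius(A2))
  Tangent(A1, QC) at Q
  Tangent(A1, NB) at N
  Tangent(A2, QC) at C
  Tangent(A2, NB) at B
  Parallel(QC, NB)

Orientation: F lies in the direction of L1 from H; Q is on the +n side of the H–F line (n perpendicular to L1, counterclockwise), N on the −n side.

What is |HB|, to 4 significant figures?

33.73

Tangency of A1 to both parallel lines with radius 11.8 puts Q and N at H ± 11.8·n: Q = (4.931, 10.72), N = (-4.931, -10.72). Equal radii place C and B the same way about F: C = F + 11.8·n = (33.64, -2.484), B = F − 11.8·n = (23.78, -23.92). Then |HB| = |B − H| = 33.73.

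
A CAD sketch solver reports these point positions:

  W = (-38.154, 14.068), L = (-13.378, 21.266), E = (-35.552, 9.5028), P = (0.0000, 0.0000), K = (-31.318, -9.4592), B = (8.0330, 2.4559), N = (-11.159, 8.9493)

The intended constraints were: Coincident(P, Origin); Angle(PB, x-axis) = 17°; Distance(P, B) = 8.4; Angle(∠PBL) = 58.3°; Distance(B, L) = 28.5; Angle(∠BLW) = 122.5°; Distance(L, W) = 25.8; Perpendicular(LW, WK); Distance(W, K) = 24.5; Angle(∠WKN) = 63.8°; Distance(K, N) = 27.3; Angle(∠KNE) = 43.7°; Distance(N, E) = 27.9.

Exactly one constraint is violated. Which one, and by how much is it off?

Distance(N, E) = 27.9 — off by 3.50.

P = (0.00, 0.00) ✓; PB at 17.00° ✓; |PB| = 8.400 ✓; ∠PBL = 58.30° ✓; |BL| = 28.50 ✓; ∠BLW = 122.5° ✓; |LW| = 25.80 ✓; ∠(LW, WK) = 90.00° ✓; |WK| = 24.50 ✓; ∠WKN = 63.80° ✓; |KN| = 27.30 ✓; ∠KNE = 43.70° ✓; |NE| = 24.40 ✗.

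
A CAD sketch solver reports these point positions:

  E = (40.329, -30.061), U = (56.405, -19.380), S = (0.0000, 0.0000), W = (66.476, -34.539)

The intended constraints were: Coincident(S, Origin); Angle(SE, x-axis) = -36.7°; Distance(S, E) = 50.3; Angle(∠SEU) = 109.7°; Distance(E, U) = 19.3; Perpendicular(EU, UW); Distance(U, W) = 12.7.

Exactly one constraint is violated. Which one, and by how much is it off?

Distance(U, W) = 12.7 — off by 5.50.

S = (0.00, 0.00) ✓; SE at -36.70° ✓; |SE| = 50.30 ✓; ∠SEU = 109.7° ✓; |EU| = 19.30 ✓; ∠(EU, UW) = 90.00° ✓; |UW| = 18.20 ✗.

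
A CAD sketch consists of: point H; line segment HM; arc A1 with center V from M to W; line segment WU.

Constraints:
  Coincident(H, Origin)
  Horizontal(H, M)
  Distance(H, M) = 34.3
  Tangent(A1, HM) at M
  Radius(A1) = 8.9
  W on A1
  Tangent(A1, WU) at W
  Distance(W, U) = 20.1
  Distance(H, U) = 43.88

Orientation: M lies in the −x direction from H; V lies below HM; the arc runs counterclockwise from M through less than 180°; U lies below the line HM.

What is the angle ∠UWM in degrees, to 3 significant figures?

119°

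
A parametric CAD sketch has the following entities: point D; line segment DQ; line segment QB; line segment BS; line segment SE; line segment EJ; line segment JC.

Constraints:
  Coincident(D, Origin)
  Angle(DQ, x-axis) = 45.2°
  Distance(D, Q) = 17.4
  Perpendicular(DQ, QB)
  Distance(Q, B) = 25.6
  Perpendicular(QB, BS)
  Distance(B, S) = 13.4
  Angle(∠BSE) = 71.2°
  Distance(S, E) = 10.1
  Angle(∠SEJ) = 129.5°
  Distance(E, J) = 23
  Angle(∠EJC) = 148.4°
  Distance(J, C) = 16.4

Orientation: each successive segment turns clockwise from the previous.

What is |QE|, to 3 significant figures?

19.0

QB ⟂ BS, so BS runs at -135°; with |BS| = 13.4, S = (21.0, -15.2). ∠BSE = 71.2° gives SE at 116° from the x-axis; with |SE| = 10.1, E = (16.5, -6.15). Then |QE| = |E − Q| = 19.0.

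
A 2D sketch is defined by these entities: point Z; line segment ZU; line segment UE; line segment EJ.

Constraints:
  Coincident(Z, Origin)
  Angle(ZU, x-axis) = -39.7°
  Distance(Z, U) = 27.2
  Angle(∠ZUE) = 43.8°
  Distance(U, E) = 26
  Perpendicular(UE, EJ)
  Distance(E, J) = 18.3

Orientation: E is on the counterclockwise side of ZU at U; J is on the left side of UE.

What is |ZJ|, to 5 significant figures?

6.3898

Z is at the origin; ZU runs at -39.7° with length 27.2, so U = 27.2·(cos -39.7°, sin -39.7°) = (20.928, -17.374). ∠ZUE = 43.8°, so UE runs at -39.7° + (180° − 43.8°) = 96.500° from the x-axis; with |UE| = 26.0, E = U + 26.0·(cos 96.500°, sin 96.500°) = (17.984, 8.4584). The perpendicularity gives EJ at right angles to UE; with |EJ| = 18.3 on the left of UE, J = E + 18.3·(-0.99357, -0.11320) = (-0.19798, 6.3868). Then |ZJ| = |J − Z| = 6.3898.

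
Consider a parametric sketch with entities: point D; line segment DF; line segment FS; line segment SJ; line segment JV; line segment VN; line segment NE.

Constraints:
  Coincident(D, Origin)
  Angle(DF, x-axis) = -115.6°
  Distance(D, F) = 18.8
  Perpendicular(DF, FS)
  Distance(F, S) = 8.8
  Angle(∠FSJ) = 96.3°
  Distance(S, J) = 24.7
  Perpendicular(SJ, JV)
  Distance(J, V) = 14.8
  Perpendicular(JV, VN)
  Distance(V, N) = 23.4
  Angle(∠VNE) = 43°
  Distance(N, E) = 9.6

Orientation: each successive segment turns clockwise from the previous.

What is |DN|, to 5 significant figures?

16.899

D is at the origin; DF runs at -115.6° with length 18.8, so F = (-8.1232, -16.954). DF is perpendicular to FS, so FS runs at 154.40°; with |FS| = 8.8, S = (-16.059, -13.152). ∠FSJ = 96.3° gives SJ at 70.700° from the x-axis; with |SJ| = 24.7, J = (-7.8956, 10.160). SJ is perpendicular to JV, so JV runs at -19.300°; with |JV| = 14.8, V = (6.0726, 5.2682). JV ⟂ VN, so VN runs at -109.30°; with |VN| = 23.4, N = (-1.6614, -16.817). Then |DN| = |N − D| = 16.899.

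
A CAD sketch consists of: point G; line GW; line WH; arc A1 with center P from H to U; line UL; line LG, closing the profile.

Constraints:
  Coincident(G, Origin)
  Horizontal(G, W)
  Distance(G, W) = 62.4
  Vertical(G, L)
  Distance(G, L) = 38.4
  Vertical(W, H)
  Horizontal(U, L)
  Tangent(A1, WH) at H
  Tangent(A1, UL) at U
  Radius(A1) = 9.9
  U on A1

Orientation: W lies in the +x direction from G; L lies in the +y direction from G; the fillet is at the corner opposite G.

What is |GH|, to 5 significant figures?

68.600

G is at the origin; GW is horizontal with |GW| = 62.4 and W on the +x side, so W = (62.400, 0.0000). G and L share the same x with |GL| = 38.4 and L on the +y side, so L = (0.0000, 38.400). The virtual corner opposite G is at (62.400, 38.400). Tangency of A1 to WH means the radius PH is perpendicular to WH and tangency of A1 to UL means the radius PU is perpendicular to UL, with radius 9.9, so the center P sits 9.9 in from both sides at P = (52.500, 28.500). That places the tangent points at H = (62.400, 28.500) on WH and U = (52.500, 38.400) on UL. Then |GH| = |H − G| = 68.600.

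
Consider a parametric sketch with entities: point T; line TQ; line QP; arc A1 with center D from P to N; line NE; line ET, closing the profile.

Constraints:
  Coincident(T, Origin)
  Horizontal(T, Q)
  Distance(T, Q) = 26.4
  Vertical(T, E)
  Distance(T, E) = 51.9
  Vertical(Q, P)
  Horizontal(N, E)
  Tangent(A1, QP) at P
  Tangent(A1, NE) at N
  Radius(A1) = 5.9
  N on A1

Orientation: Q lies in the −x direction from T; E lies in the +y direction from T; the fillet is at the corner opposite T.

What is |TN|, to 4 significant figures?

55.80

The virtual corner opposite T is at (-26.40, 51.90). The tangent condition forces DP to be normal to QP and the tangent condition forces DN to be normal to NE, with radius 5.9, so the center D sits 5.9 in from both sides at D = (-20.50, 46.00). That places the tangent points at P = (-26.40, 46.00) on QP and N = (-20.50, 51.90) on NE. Then |TN| = |N − T| = 55.80.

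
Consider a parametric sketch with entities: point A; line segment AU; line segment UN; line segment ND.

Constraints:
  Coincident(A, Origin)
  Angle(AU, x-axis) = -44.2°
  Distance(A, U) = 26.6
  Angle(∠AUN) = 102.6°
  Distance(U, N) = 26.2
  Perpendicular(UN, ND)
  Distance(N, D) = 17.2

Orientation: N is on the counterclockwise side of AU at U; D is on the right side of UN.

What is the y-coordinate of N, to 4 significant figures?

-4.198

A is at the origin; AU runs at -44.2° with length 26.6, so U = 26.6·(cos -44.2°, sin -44.2°) = (19.07, -18.54). ∠AUN = 102.6°, so UN runs at -44.2° + (180° − 102.6°) = 33.20° from the x-axis; with |UN| = 26.2, N = U + 26.2·(cos 33.20°, sin 33.20°) = (40.99, -4.198). So N.y = -4.198.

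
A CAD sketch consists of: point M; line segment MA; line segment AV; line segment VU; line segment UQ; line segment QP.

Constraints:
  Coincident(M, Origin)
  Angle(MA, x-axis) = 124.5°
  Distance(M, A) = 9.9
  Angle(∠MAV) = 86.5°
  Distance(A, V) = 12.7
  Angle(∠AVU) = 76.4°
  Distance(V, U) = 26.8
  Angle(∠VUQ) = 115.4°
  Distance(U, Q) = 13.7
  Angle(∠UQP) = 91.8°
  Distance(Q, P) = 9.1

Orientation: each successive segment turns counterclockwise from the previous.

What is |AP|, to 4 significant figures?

22.00

∠VUQ = 115.4° gives UQ at 26.20° from the x-axis; with |UQ| = 13.7, Q = (17.68, -10.26). ∠UQP = 91.8° gives QP at 114.4° from the x-axis; with |QP| = 9.1, P = (13.92, -1.971). Then |AP| = |P − A| = 22.00.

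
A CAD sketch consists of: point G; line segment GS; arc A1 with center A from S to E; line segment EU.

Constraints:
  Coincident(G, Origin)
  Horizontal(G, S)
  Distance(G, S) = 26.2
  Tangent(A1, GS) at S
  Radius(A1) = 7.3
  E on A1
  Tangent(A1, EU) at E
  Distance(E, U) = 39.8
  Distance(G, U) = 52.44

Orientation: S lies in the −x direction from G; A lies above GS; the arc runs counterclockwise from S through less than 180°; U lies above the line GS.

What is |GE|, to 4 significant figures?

20.50

G is at the origin; GS is horizontal with |GS| = 26.2 and S on the −x side, so S = (-26.20, 0.000). The tangent condition forces AS to be normal to GS, so A = S + (0, 7.3) = (-26.20, 7.300). Since AE ⟂ EU (tangency), |AU| = √(7.3² + 39.8²) = 40.46 regardless of where E sits on A1. So U lies on both circle(G, 52.44) and circle(A, 40.46); the above-GS intersection is U = (-22.10, 47.56). E is the foot of the tangent from U: E = (-18.92, 7.883).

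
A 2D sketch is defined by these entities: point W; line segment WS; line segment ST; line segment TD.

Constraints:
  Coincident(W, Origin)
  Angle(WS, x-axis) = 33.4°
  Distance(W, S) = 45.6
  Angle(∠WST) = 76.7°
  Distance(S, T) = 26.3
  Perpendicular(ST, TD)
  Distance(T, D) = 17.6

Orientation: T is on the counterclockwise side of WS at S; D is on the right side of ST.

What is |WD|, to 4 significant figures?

63.96

W is at the origin; WS runs at 33.4° with length 45.6, so S = 45.6·(cos 33.4°, sin 33.4°) = (38.07, 25.10). ∠WST = 76.7°, so ST runs at 33.4° + (180° − 76.7°) = 136.7° from the x-axis; with |ST| = 26.3, T = S + 26.3·(cos 136.7°, sin 136.7°) = (18.93, 43.14). ST is perpendicular to TD; with |TD| = 17.6 on the right of ST, D = T + 17.6·(0.6858, 0.7278) = (31.00, 55.95). Then |WD| = |D − W| = 63.96.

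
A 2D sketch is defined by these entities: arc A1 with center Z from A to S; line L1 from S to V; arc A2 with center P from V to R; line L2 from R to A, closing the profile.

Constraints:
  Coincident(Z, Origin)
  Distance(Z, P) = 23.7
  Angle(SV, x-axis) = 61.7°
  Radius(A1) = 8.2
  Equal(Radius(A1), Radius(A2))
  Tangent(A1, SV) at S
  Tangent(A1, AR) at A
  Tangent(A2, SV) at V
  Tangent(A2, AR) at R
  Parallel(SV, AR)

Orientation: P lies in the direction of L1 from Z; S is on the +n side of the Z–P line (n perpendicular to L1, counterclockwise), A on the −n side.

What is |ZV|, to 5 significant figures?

25.078

The slot axis is L1's direction at 61.7°, so u = (cos 61.7°, sin 61.7°) = (0.47409, 0.88048) and n = (−sin 61.7°, cos 61.7°) = (-0.88048, 0.47409). Z is at the origin and P lies 23.7 along u from Z, so P = 23.7·u = (11.236, 20.867). Tangency of A1 to both parallel lines with radius 8.2 puts S and A at Z ± 8.2·n: S = (-7.2199, 3.8875), A = (7.2199, -3.8875). Equal radii place V and R the same way about P: V = P + 8.2·n = (4.0160, 24.755), R = P − 8.2·n = (18.456, 16.980). Then |ZV| = |V − Z| = 25.078.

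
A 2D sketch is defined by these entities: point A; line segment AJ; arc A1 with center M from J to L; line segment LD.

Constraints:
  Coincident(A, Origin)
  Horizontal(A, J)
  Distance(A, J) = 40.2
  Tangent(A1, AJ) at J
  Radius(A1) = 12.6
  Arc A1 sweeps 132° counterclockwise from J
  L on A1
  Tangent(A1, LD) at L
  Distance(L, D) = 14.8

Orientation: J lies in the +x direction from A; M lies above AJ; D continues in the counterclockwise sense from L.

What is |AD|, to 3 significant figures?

51.0

A is at the origin; A and J share the same y with |AJ| = 40.2 and J on the +x side, so J = (40.2, 0.00). Tangency of A1 to AJ means the radius MJ is perpendicular to AJ, so M = J + (0, 12.6) = (40.2, 12.6). On A1, J sits at bearing -90° from M; a 132° counterclockwise sweep puts L at bearing 42°, so L = M + 12.6·(cos 42°, sin 42°) = (49.6, 21.0). Since A1 is tangent to LD there, ML ⟂ LD, so LD runs along (−sin 42°, cos 42°); with |LD| = 14.8, D = (39.7, 32.0). Then |AD| = |D − A| = 51.0.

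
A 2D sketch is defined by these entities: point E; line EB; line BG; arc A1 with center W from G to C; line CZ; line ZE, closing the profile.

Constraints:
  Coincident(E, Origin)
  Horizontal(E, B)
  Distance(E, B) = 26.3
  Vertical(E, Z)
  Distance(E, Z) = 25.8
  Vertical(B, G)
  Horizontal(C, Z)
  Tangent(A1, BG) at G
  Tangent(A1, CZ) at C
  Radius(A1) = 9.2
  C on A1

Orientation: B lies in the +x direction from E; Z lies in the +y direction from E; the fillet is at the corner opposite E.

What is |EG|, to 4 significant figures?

31.10

E is at the origin; EB is horizontal with |EB| = 26.3 and B on the +x side, so B = (26.30, 0.000). E and Z share the same x with |EZ| = 25.8 and Z on the +y side, so Z = (0.000, 25.80). The virtual corner opposite E is at (26.30, 25.80). The tangent condition forces WG to be normal to BG and tangency of A1 to CZ means the radius WC is perpendicular to CZ, with radius 9.2, so the center W sits 9.2 in from both sides at W = (17.10, 16.60). That places the tangent points at G = (26.30, 16.60) on BG and C = (17.10, 25.80) on CZ. Then |EG| = |G − E| = 31.10.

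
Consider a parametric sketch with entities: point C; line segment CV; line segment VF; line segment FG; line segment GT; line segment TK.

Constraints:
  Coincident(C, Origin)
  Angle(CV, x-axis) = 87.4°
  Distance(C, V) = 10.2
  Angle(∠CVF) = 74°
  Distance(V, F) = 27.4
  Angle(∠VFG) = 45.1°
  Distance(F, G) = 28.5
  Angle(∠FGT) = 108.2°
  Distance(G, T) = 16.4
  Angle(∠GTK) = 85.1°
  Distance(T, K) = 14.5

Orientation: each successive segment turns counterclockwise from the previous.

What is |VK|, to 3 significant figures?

0.522

C is at the origin; CV runs at 87.4° with length 10.2, so V = (0.463, 10.2). ∠CVF = 74.0° gives VF at -167° from the x-axis; with |VF| = 27.4, F = (-26.2, 3.84). ∠VFG = 45.1° gives FG at -31.7° from the x-axis; with |FG| = 28.5, G = (-1.94, -11.1). ∠FGT = 108.2° gives GT at 40.1° from the x-axis; with |GT| = 16.4, T = (10.6, -0.573). ∠GTK = 85.1° gives TK at 135° from the x-axis; with |TK| = 14.5, K = (0.348, 9.68). Then |VK| = |K − V| = 0.522.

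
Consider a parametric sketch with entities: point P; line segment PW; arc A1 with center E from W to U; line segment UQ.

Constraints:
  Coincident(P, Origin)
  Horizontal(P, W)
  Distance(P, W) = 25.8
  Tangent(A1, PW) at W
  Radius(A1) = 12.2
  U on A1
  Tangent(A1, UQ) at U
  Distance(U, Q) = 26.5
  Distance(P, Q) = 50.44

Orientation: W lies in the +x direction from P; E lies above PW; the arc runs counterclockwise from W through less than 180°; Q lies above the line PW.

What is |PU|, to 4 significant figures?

40.67

Checks: |EU| = 12.20 ✓; ∠(EU, UQ) = 90.00° ✓; |UQ| = 26.50 ✓; |PQ| = 50.44 ✓.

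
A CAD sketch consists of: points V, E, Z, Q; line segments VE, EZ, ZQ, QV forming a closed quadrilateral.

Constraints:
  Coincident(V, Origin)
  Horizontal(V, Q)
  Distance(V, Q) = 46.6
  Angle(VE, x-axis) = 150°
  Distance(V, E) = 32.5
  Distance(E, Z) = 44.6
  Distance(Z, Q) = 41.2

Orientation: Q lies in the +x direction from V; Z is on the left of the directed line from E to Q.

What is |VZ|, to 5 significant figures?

30.723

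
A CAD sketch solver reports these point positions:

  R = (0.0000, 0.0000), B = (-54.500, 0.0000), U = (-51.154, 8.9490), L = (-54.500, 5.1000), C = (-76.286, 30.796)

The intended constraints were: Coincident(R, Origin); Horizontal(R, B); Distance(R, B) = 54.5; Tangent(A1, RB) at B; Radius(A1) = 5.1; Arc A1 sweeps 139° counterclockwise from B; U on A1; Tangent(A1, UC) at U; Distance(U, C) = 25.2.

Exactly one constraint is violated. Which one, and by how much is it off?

Distance(U, C) = 25.2 — off by 8.10.

R = (0.00, 0.00) ✓; R.y = 0.00, B.y = 0.00 ✓; |RB| = 54.50 ✓; ∠(LB, BR) = 90.00° ✓; |LB| = 5.100 ✓; bearing(L→U) − bearing(L→B) = 139.0° ✓; |LU| = 5.100 ✓; ∠(LU, UC) = 90.00° ✓; |UC| = 33.30 ✗.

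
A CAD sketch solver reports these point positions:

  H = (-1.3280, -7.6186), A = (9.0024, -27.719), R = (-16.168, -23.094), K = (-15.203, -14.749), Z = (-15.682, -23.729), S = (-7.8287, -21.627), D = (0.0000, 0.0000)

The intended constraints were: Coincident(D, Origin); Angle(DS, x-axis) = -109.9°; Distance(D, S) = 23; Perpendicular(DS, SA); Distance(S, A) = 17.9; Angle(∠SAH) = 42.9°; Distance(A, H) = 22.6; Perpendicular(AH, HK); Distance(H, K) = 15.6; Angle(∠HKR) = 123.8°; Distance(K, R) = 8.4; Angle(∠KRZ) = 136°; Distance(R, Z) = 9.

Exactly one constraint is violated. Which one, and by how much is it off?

Distance(R, Z) = 9 — off by 8.20.

D = (0.00, 0.00) ✓; DS at -109.9° ✓; |DS| = 23.00 ✓; ∠(DS, SA) = 90.00° ✓; |SA| = 17.90 ✓; ∠SAH = 42.90° ✓; |AH| = 22.60 ✓; ∠(AH, HK) = 90.00° ✓; |HK| = 15.60 ✓; ∠HKR = 123.8° ✓; |KR| = 8.401 ✓; ∠KRZ = 136.0° ✓; |RZ| = 0.7996 ✗.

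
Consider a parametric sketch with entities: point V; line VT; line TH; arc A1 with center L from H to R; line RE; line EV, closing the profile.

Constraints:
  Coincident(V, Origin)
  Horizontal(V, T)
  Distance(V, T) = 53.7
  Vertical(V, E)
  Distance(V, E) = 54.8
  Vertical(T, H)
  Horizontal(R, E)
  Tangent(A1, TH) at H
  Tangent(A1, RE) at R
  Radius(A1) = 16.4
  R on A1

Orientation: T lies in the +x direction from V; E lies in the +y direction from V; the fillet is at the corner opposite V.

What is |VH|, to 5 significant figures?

66.017

V is at the origin; VT is horizontal with |VT| = 53.7 and T on the +x side, so T = (53.700, 0.0000). V and E share the same x with |VE| = 54.8 and E on the +y side, so E = (0.0000, 54.800). The virtual corner opposite V is at (53.700, 54.800). Tangency of A1 to TH means the radius LH is perpendicular to TH and tangency of A1 to RE means the radius LR is perpendicular to RE, with radius 16.4, so the center L sits 16.4 in from both sides at L = (37.300, 38.400). That places the tangent points at H = (53.700, 38.400) on TH and R = (37.300, 54.800) on RE. Then |VH| = |H − V| = 66.017.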